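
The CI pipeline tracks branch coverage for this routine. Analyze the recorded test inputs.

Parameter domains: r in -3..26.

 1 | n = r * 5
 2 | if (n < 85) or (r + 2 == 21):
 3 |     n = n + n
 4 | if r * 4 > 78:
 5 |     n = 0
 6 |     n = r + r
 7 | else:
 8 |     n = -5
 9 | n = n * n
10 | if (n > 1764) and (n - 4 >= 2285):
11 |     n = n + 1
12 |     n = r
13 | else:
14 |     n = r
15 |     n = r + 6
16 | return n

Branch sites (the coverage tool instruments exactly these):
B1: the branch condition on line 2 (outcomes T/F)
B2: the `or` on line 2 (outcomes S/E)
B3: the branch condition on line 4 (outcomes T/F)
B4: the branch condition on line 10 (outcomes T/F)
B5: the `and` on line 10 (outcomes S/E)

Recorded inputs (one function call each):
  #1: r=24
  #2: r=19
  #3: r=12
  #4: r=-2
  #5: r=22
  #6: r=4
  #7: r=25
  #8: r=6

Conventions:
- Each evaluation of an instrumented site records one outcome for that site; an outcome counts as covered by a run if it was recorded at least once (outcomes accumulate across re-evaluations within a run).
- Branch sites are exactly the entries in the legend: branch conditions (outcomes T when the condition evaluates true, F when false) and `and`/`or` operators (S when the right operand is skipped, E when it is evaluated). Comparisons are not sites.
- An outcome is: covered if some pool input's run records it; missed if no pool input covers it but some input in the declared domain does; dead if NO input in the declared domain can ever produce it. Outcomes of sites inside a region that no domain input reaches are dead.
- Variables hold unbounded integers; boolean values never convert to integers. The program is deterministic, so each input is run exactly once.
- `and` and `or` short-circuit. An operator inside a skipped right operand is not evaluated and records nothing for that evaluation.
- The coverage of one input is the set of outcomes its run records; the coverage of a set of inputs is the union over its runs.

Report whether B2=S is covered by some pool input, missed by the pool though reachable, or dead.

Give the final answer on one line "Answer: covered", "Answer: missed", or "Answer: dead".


B2=S is recorded by pool input(s) 3, 4, 6, 8 -> covered
Answer: covered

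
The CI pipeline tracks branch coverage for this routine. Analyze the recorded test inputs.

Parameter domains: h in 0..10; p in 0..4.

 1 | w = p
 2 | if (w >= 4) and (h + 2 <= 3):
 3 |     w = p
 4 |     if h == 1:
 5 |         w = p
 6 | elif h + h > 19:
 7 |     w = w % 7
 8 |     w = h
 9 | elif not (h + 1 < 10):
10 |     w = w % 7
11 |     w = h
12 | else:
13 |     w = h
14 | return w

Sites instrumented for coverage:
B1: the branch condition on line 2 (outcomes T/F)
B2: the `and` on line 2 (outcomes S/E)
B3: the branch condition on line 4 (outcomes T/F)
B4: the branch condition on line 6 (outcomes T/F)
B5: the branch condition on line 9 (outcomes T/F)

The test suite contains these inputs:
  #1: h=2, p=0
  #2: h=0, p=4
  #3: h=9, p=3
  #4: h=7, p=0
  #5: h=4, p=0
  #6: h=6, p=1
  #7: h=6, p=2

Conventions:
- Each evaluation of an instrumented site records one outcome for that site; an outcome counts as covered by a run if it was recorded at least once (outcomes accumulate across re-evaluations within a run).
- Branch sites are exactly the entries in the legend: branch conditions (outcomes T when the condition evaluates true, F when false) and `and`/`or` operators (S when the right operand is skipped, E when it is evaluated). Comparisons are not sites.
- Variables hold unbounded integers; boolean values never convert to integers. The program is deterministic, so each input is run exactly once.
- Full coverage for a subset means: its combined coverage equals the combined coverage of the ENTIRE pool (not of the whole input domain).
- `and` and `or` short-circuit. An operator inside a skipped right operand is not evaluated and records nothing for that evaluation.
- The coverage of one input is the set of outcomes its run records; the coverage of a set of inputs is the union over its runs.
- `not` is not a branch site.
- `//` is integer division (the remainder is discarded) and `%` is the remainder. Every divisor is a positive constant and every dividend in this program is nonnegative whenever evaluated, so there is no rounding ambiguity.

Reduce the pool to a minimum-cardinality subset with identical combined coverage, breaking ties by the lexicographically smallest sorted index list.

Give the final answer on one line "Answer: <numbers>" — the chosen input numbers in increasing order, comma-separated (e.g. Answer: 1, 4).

input #1, h=2, p=0: outcomes B1=F, B2=S, B4=F, B5=F
input #2, h=0, p=4: outcomes B1=T, B2=E, B3=F
input #3, h=9, p=3: outcomes B1=F, B2=S, B4=F, B5=T
input #4, h=7, p=0: outcomes B1=F, B2=S, B4=F, B5=F
input #5, h=4, p=0: outcomes B1=F, B2=S, B4=F, B5=F
input #6, h=6, p=1: outcomes B1=F, B2=S, B4=F, B5=F
input #7, h=6, p=2: outcomes B1=F, B2=S, B4=F, B5=F
union over all inputs: B1=T, B1=F, B2=S, B2=E, B3=F, B4=F, B5=T, B5=F (8 outcomes)
checked all size-1 subsets: none covers 8 outcomes (max 4/8)
checked all size-2 subsets: none covers 8 outcomes (max 7/8)
size 3: inputs {1, 2, 3} cover all 8 outcomes, and no lexicographically smaller subset of this size does

Answer: 1, 2, 3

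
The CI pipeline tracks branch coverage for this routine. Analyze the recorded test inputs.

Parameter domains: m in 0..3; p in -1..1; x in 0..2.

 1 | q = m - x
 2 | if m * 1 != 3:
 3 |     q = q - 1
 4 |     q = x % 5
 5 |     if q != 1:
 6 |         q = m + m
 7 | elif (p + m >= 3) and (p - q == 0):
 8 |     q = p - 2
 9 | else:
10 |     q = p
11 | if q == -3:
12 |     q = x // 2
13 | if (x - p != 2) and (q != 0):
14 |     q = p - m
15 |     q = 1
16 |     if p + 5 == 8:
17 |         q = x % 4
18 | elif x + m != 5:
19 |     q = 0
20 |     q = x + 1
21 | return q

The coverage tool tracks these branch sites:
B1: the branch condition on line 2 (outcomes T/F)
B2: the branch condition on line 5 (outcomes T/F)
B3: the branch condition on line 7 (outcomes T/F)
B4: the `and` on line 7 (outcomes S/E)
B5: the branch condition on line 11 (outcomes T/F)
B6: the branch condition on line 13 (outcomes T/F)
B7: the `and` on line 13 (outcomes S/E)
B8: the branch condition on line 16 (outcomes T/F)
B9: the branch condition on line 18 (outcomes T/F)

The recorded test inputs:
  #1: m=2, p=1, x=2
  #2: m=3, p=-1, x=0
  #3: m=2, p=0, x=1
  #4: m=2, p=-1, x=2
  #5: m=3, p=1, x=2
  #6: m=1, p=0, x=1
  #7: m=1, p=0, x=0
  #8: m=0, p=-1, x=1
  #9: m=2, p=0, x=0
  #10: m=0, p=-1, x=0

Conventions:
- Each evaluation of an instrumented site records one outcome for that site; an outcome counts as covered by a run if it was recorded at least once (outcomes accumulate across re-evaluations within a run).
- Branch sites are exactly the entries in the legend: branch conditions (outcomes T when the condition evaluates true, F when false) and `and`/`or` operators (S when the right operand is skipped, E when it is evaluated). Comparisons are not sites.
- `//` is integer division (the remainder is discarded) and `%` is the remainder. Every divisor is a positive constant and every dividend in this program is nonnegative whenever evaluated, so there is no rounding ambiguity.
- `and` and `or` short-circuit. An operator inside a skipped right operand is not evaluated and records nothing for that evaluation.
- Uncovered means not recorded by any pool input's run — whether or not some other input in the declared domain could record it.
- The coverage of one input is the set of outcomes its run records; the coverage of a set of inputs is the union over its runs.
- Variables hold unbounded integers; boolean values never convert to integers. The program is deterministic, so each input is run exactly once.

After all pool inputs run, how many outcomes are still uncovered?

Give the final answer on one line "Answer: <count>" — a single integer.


#1 (m=2, p=1, x=2) -> B1->T, B2->T, B5->F, B7->E, B6->T, B8->F; covered: B1=T, B2=T, B5=F, B6=T, B7=E, B8=F
#2 (m=3, p=-1, x=0) -> B1->F, B4->S, B3->F, B5->F, B7->E, B6->T, B8->F; covered: B1=F, B3=F, B4=S, B5=F, B6=T, B7=E, B8=F
#3 (m=2, p=0, x=1) -> B1->T, B2->F, B5->F, B7->E, B6->T, B8->F; covered: B1=T, B2=F, B5=F, B6=T, B7=E, B8=F
#4 (m=2, p=-1, x=2) -> B1->T, B2->T, B5->F, B7->E, B6->T, B8->F; covered: B1=T, B2=T, B5=F, B6=T, B7=E, B8=F
#5 (m=3, p=1, x=2) -> B1->F, B4->E, B3->T, B5->F, B7->E, B6->T, B8->F; covered: B1=F, B3=T, B4=E, B5=F, B6=T, B7=E, B8=F
#6 (m=1, p=0, x=1) -> B1->T, B2->F, B5->F, B7->E, B6->T, B8->F; covered: B1=T, B2=F, B5=F, B6=T, B7=E, B8=F
#7 (m=1, p=0, x=0) -> B1->T, B2->T, B5->F, B7->E, B6->T, B8->F; covered: B1=T, B2=T, B5=F, B6=T, B7=E, B8=F
#8 (m=0, p=-1, x=1) -> B1->T, B2->F, B5->F, B7->S, B6->F, B9->T; covered: B1=T, B2=F, B5=F, B6=F, B7=S, B9=T
#9 (m=2, p=0, x=0) -> B1->T, B2->T, B5->F, B7->E, B6->T, B8->F; covered: B1=T, B2=T, B5=F, B6=T, B7=E, B8=F
#10 (m=0, p=-1, x=0) -> B1->T, B2->T, B5->F, B7->E, B6->F, B9->T; covered: B1=T, B2=T, B5=F, B6=F, B7=E, B9=T
union over the pool: B1=T, B1=F, B2=T, B2=F, B3=T, B3=F, B4=S, B4=E, B5=F, B6=T, B6=F, B7=S, B7=E, B8=F, B9=T
uncovered (3 of 18): B5=T, B8=T, B9=F
Answer: 3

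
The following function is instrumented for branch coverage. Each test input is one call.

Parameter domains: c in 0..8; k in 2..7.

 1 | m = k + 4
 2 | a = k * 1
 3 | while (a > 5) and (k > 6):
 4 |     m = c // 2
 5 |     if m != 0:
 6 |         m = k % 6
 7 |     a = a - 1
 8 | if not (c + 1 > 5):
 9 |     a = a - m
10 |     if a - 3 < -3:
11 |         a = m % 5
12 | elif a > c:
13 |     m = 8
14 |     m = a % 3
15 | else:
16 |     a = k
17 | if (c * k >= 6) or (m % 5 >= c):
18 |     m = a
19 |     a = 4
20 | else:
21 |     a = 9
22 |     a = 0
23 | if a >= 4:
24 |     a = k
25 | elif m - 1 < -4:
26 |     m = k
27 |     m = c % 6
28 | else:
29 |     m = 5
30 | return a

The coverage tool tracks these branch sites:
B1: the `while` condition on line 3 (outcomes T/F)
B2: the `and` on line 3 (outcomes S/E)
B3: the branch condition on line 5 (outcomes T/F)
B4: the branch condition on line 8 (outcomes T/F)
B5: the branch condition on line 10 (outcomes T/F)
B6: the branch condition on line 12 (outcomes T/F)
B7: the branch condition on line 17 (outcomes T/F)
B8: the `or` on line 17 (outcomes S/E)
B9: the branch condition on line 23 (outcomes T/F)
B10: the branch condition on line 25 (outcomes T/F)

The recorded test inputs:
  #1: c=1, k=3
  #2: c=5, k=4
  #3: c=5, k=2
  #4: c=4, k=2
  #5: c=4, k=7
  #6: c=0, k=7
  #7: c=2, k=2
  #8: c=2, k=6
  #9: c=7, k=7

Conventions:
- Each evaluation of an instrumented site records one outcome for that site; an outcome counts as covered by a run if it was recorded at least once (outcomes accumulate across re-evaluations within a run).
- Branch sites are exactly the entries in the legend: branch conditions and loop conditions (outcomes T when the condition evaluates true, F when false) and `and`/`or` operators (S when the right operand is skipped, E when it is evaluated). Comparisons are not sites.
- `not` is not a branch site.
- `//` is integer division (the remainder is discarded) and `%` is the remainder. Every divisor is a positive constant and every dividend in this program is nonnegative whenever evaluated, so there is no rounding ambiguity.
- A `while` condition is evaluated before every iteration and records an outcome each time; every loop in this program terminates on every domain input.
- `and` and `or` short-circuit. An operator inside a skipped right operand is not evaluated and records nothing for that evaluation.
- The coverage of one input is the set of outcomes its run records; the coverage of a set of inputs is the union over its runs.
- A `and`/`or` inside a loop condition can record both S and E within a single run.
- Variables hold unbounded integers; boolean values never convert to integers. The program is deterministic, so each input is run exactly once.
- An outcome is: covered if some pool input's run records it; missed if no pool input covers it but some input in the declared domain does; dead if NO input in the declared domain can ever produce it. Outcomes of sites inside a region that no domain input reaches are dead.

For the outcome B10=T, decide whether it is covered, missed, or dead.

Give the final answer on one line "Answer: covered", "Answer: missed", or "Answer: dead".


no pool input records B10=T
checking all 54 inputs in the declared domain: B10=T is never recorded -> dead
Answer: dead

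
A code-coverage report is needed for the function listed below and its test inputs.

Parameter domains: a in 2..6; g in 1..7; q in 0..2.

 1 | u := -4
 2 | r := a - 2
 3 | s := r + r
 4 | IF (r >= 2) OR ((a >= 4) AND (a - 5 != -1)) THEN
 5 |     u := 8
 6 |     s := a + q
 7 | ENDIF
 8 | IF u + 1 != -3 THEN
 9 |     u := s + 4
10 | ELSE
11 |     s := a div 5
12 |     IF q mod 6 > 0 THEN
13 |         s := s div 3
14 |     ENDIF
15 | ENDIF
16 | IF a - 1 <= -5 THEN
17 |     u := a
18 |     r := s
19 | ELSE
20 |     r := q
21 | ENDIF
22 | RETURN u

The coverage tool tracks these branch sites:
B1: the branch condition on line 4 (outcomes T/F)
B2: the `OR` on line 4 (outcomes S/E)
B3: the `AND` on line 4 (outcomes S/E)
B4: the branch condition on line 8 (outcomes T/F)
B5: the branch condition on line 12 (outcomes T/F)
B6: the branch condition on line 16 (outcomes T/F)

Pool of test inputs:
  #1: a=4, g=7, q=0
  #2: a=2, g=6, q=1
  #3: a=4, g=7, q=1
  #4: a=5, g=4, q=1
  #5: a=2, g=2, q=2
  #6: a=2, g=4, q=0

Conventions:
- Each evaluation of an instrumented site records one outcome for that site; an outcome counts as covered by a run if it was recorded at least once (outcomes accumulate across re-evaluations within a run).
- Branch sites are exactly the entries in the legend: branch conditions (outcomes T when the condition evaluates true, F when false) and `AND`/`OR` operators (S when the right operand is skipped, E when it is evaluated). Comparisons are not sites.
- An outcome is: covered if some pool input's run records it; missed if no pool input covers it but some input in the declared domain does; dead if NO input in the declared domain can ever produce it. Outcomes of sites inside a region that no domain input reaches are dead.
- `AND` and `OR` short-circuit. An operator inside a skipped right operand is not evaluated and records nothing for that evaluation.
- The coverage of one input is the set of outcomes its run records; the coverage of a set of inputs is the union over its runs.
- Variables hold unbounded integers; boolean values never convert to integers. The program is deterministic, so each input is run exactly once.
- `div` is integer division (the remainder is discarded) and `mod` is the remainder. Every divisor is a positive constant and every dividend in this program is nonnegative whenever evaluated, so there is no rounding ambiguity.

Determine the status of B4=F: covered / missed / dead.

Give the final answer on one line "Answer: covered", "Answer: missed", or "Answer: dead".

B4=F is recorded by pool input(s) 2, 5, 6 -> covered

Answer: covered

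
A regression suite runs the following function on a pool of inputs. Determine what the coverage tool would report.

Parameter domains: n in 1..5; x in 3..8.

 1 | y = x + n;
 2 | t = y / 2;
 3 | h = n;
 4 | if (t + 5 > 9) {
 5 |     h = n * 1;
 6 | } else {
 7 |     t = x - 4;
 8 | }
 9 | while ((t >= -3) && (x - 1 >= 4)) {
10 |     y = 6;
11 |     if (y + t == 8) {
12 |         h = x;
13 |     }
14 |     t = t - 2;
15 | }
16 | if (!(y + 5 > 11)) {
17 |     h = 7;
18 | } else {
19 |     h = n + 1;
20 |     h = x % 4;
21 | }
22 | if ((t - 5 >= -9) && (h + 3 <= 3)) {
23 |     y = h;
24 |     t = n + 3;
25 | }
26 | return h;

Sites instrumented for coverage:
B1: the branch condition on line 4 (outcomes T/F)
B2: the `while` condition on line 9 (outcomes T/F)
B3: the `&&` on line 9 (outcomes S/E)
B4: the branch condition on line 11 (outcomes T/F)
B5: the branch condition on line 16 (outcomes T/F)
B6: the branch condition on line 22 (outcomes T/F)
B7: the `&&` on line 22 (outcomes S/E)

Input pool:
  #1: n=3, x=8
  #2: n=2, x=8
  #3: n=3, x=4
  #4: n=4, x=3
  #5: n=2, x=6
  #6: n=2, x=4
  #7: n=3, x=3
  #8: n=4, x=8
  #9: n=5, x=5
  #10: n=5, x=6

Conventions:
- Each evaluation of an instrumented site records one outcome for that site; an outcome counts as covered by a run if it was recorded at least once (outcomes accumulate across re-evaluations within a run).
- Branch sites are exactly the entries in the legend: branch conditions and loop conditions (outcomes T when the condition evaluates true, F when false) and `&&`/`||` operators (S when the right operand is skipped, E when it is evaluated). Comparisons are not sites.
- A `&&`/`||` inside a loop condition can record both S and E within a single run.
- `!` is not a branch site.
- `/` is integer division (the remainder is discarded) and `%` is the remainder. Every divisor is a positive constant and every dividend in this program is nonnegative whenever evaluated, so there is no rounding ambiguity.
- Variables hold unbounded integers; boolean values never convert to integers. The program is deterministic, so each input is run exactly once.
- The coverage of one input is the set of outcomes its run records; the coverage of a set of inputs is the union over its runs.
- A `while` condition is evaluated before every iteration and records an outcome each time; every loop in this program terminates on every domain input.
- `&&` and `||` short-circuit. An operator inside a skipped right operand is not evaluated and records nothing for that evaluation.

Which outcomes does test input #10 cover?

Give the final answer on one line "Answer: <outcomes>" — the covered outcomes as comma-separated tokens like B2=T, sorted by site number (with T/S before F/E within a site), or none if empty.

Simulating input #10 (n=5, x=6) step by step:
  B1->T, B3->E, B2->T, B4->F, B3->E, B2->T, B4->F, B3->E, B2->T, B4->F
  B3->E, B2->T, B4->F, B3->E, B2->T, B4->F, B3->S, B2->F, B5->T, B7->S
  B6->F
collecting distinct outcomes: B1=T, B2=T, B2=F, B3=S, B3=E, B4=F, B5=T, B6=F, B7=S

Answer: B1=T, B2=T, B2=F, B3=S, B3=E, B4=F, B5=T, B6=F, B7=S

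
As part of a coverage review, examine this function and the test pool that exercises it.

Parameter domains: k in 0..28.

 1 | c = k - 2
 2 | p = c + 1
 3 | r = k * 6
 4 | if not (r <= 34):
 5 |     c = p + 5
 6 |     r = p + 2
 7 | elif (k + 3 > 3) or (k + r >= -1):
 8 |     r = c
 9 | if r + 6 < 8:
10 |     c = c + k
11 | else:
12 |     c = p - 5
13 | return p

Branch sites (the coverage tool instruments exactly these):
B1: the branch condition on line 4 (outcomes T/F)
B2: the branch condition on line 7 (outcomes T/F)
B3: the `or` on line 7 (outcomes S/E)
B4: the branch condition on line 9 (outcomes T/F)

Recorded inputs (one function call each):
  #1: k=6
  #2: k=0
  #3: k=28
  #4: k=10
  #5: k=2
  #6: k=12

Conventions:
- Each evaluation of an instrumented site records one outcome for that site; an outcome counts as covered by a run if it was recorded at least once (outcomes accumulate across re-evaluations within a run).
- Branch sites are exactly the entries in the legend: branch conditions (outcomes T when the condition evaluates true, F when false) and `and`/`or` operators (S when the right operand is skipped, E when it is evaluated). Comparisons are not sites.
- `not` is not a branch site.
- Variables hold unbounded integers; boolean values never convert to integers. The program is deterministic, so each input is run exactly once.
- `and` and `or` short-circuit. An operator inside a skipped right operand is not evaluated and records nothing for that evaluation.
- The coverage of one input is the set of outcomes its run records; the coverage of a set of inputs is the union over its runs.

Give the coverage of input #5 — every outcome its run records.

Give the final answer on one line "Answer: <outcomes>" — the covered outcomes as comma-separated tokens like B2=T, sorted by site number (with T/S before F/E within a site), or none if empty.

Simulating input #5 (k=2) step by step:
  B1->F, B3->S, B2->T, B4->T
deduplicating events, the covered set is: B1=F, B2=T, B3=S, B4=T

Answer: B1=F, B2=T, B3=S, B4=T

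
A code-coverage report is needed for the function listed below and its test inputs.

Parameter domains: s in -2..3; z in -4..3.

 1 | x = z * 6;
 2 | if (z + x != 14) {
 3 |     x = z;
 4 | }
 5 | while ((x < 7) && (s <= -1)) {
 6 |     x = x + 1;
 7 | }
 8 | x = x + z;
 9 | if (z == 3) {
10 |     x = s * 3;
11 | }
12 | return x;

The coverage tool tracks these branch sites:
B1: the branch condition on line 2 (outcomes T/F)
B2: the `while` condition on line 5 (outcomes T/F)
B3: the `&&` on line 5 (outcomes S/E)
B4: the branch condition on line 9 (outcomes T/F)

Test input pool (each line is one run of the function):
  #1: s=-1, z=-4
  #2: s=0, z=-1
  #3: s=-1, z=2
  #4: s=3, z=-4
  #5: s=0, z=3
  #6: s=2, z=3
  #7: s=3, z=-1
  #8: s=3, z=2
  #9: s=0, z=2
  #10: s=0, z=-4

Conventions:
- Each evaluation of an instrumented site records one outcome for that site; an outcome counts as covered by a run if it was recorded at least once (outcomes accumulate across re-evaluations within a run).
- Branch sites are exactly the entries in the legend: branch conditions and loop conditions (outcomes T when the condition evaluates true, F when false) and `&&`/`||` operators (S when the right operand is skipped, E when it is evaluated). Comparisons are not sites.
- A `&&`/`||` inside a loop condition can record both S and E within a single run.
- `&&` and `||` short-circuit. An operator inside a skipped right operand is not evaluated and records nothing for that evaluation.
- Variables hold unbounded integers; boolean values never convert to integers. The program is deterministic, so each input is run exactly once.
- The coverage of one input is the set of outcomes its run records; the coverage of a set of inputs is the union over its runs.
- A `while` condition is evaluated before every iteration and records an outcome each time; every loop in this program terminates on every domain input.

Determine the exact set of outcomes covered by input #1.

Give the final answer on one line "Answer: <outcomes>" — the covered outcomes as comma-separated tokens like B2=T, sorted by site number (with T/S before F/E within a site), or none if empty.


Event log for input #1 (s=-1, z=-4):
  B1->T, B3->E, B2->T, B3->E, B2->T, B3->E, B2->T, B3->E, B2->T, B3->E
  B2->T, B3->E, B2->T, B3->E, B2->T, B3->E, B2->T, B3->E, B2->T, B3->E
  B2->T, B3->E, B2->T, B3->S, B2->F, B4->F
distinct outcomes covered: B1=T, B2=T, B2=F, B3=S, B3=E, B4=F
Answer: B1=T, B2=T, B2=F, B3=S, B3=E, B4=F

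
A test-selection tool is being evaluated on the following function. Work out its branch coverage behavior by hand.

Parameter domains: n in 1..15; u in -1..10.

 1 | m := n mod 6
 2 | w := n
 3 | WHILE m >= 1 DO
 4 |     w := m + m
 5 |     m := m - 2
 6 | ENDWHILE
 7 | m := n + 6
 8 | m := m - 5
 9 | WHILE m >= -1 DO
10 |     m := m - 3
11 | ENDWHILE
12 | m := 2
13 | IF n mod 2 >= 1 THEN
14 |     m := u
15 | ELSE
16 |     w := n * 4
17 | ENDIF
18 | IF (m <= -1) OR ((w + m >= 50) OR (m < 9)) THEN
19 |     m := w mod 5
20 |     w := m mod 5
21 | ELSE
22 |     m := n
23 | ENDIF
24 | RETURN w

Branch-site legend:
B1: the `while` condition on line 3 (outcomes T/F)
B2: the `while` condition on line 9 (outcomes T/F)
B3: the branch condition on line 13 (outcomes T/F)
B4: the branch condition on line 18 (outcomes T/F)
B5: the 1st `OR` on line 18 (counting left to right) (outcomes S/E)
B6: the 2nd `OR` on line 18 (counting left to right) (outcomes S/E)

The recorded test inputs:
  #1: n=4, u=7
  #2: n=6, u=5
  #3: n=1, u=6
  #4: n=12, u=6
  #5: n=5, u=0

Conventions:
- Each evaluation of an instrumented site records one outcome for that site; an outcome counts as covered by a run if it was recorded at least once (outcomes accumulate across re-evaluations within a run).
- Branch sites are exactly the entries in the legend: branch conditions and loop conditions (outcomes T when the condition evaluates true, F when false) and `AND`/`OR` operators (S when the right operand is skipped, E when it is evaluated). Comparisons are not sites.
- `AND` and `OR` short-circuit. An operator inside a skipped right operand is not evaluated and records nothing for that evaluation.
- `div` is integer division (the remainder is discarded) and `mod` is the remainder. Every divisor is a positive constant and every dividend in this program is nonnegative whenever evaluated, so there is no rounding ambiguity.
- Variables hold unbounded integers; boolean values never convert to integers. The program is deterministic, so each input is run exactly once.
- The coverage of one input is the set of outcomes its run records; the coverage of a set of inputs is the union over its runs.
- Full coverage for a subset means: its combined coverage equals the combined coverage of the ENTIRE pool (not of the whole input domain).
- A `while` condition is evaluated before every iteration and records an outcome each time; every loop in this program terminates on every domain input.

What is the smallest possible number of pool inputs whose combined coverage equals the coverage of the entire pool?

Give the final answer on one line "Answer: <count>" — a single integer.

test 1 (n=4, u=7) hits B1=T, B1=F, B2=T, B2=F, B3=F, B4=T, B5=E, B6=E
test 2 (n=6, u=5) hits B1=F, B2=T, B2=F, B3=F, B4=T, B5=E, B6=E
test 3 (n=1, u=6) hits B1=T, B1=F, B2=T, B2=F, B3=T, B4=T, B5=E, B6=E
test 4 (n=12, u=6) hits B1=F, B2=T, B2=F, B3=F, B4=T, B5=E, B6=S
test 5 (n=5, u=0) hits B1=T, B1=F, B2=T, B2=F, B3=T, B4=T, B5=E, B6=E
pool-wide coverage (10 outcomes): B1=T, B1=F, B2=T, B2=F, B3=T, B3=F, B4=T, B5=E, B6=S, B6=E
size 1 is not enough: best union over all size-1 subsets is 8/10
size 2: inputs {3, 4} cover all 10 outcomes, and no lexicographically smaller subset of this size does

Answer: 2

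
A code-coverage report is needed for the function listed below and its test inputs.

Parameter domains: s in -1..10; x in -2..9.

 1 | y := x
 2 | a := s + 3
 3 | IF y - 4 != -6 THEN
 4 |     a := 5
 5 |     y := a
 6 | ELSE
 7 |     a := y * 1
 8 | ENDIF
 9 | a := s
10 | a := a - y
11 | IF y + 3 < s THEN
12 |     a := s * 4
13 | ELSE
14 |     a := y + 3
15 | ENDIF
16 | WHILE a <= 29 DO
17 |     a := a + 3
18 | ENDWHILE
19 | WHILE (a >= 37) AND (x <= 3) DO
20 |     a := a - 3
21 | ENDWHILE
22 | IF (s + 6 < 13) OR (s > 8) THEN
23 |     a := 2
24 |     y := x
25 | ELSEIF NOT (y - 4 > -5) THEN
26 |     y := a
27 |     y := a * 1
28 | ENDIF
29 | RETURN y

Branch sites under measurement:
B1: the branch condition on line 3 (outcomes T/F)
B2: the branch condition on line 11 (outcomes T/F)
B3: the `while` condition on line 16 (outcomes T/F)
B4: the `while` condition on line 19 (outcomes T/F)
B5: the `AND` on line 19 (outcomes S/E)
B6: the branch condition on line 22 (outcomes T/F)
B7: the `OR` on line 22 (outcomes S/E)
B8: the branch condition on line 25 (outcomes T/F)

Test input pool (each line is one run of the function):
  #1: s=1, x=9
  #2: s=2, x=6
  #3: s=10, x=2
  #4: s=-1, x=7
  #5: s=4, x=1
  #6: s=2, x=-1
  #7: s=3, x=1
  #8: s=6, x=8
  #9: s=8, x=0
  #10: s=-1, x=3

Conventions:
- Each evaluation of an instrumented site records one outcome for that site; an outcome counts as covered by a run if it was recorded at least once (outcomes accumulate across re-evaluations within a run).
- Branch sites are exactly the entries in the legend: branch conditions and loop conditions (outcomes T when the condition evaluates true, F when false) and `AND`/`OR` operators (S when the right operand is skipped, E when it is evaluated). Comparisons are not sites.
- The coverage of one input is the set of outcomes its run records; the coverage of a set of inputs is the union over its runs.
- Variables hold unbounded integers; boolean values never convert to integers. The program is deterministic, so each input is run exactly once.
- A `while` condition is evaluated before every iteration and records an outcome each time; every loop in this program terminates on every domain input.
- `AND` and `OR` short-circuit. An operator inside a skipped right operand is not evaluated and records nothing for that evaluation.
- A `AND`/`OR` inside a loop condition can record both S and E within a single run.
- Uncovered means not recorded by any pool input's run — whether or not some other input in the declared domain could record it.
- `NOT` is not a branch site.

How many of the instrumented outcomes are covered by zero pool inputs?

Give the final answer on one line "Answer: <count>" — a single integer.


run #1 (s=1, x=9) runs B1->T, B2->F, B3->T, B3->T, B3->T, B3->T, B3->T, B3->T, B3->T, B3->T, B3->F, B5->S, B4->F, B7->S, ...; records B1=T, B2=F, B3=T, B3=F, B4=F, B5=S, B6=T, B7=S
run #2 (s=2, x=6) runs B1->T, B2->F, B3->T, B3->T, B3->T, B3->T, B3->T, B3->T, B3->T, B3->T, B3->F, B5->S, B4->F, B7->S, ...; records B1=T, B2=F, B3=T, B3=F, B4=F, B5=S, B6=T, B7=S
run #3 (s=10, x=2) runs B1->T, B2->T, B3->F, B5->E, B4->T, B5->E, B4->T, B5->S, B4->F, B7->E, B6->T; records B1=T, B2=T, B3=F, B4=T, B4=F, B5=S, B5=E, B6=T, B7=E
run #4 (s=-1, x=7) runs B1->T, B2->F, B3->T, B3->T, B3->T, B3->T, B3->T, B3->T, B3->T, B3->T, B3->F, B5->S, B4->F, B7->S, ...; records B1=T, B2=F, B3=T, B3=F, B4=F, B5=S, B6=T, B7=S
run #5 (s=4, x=1) runs B1->T, B2->F, B3->T, B3->T, B3->T, B3->T, B3->T, B3->T, B3->T, B3->T, B3->F, B5->S, B4->F, B7->S, ...; records B1=T, B2=F, B3=T, B3=F, B4=F, B5=S, B6=T, B7=S
run #6 (s=2, x=-1) runs B1->T, B2->F, B3->T, B3->T, B3->T, B3->T, B3->T, B3->T, B3->T, B3->T, B3->F, B5->S, B4->F, B7->S, ...; records B1=T, B2=F, B3=T, B3=F, B4=F, B5=S, B6=T, B7=S
run #7 (s=3, x=1) runs B1->T, B2->F, B3->T, B3->T, B3->T, B3->T, B3->T, B3->T, B3->T, B3->T, B3->F, B5->S, B4->F, B7->S, ...; records B1=T, B2=F, B3=T, B3=F, B4=F, B5=S, B6=T, B7=S
run #8 (s=6, x=8) runs B1->T, B2->F, B3->T, B3->T, B3->T, B3->T, B3->T, B3->T, B3->T, B3->T, B3->F, B5->S, B4->F, B7->S, ...; records B1=T, B2=F, B3=T, B3=F, B4=F, B5=S, B6=T, B7=S
run #9 (s=8, x=0) runs B1->T, B2->F, B3->T, B3->T, B3->T, B3->T, B3->T, B3->T, B3->T, B3->T, B3->F, B5->S, B4->F, B7->E, ...; records B1=T, B2=F, B3=T, B3=F, B4=F, B5=S, B6=F, B7=E, B8=F
run #10 (s=-1, x=3) runs B1->T, B2->F, B3->T, B3->T, B3->T, B3->T, B3->T, B3->T, B3->T, B3->T, B3->F, B5->S, B4->F, B7->S, ...; records B1=T, B2=F, B3=T, B3=F, B4=F, B5=S, B6=T, B7=S
union over the pool: B1=T, B2=T, B2=F, B3=T, B3=F, B4=T, B4=F, B5=S, B5=E, B6=T, B6=F, B7=S, B7=E, B8=F
uncovered (2 of 16): B1=F, B8=T
Answer: 2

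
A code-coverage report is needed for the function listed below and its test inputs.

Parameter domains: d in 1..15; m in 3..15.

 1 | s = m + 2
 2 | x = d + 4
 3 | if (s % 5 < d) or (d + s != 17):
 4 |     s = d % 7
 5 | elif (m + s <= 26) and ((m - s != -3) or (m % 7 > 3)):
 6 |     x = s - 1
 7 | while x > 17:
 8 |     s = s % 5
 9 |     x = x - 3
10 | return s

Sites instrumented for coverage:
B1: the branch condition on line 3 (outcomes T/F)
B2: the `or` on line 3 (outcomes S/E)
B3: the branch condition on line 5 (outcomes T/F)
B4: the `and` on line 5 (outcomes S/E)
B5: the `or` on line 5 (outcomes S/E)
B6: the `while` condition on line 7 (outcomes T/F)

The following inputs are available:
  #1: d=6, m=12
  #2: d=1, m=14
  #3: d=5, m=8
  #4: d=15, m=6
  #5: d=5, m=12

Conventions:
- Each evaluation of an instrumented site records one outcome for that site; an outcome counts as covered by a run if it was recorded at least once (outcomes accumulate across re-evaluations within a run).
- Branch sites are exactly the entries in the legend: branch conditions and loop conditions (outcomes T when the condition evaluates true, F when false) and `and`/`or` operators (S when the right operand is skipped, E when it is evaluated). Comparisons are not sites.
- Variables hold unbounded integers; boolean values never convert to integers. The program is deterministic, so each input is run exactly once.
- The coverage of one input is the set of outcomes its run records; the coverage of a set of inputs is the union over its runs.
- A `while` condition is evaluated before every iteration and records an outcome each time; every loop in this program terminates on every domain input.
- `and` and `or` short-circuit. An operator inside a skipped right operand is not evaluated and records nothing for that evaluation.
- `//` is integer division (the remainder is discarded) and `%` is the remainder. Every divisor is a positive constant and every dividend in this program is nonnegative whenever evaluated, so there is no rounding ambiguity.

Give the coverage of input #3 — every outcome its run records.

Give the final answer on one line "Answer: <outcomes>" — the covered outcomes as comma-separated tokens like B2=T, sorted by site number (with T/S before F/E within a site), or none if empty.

Tracing the run of input #3 (d=5, m=8):
  B2->S, B1->T, B6->F
as a set, this run covers: B1=T, B2=S, B6=F

Answer: B1=T, B2=S, B6=F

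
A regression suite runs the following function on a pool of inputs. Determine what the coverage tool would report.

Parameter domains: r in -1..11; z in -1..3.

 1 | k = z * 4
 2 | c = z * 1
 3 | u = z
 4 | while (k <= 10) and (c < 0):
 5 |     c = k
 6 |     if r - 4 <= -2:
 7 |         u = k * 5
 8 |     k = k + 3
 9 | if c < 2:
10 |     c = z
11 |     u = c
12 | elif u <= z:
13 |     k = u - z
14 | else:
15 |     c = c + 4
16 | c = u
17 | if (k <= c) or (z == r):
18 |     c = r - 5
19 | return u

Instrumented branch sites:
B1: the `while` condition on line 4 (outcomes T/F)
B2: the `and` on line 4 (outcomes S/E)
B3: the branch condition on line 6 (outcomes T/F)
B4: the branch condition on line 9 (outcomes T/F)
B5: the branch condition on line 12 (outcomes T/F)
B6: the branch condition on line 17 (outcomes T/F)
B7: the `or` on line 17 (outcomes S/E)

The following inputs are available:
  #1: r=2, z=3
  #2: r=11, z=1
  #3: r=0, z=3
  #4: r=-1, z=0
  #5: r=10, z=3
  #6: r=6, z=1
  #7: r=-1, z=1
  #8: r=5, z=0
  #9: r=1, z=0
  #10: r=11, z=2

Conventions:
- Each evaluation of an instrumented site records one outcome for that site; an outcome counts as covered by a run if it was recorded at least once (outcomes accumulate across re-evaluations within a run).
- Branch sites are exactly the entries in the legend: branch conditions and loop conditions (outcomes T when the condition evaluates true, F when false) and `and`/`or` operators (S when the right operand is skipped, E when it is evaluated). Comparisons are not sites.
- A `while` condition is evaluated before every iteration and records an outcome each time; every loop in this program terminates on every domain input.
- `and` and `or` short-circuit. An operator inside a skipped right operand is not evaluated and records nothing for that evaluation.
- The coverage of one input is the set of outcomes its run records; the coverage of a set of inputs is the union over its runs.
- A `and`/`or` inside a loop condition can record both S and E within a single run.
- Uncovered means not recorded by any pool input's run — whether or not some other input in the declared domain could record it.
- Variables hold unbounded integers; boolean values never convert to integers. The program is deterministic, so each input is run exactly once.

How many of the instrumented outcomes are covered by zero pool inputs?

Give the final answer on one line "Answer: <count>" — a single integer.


test 1 (r=2, z=3) fires B2->S, B1->F, B4->F, B5->T, B7->S, B6->T; hits B1=F, B2=S, B4=F, B5=T, B6=T, B7=S
test 2 (r=11, z=1) fires B2->E, B1->F, B4->T, B7->E, B6->F; hits B1=F, B2=E, B4=T, B6=F, B7=E
test 3 (r=0, z=3) fires B2->S, B1->F, B4->F, B5->T, B7->S, B6->T; hits B1=F, B2=S, B4=F, B5=T, B6=T, B7=S
test 4 (r=-1, z=0) fires B2->E, B1->F, B4->T, B7->S, B6->T; hits B1=F, B2=E, B4=T, B6=T, B7=S
test 5 (r=10, z=3) fires B2->S, B1->F, B4->F, B5->T, B7->S, B6->T; hits B1=F, B2=S, B4=F, B5=T, B6=T, B7=S
test 6 (r=6, z=1) fires B2->E, B1->F, B4->T, B7->E, B6->F; hits B1=F, B2=E, B4=T, B6=F, B7=E
test 7 (r=-1, z=1) fires B2->E, B1->F, B4->T, B7->E, B6->F; hits B1=F, B2=E, B4=T, B6=F, B7=E
test 8 (r=5, z=0) fires B2->E, B1->F, B4->T, B7->S, B6->T; hits B1=F, B2=E, B4=T, B6=T, B7=S
test 9 (r=1, z=0) fires B2->E, B1->F, B4->T, B7->S, B6->T; hits B1=F, B2=E, B4=T, B6=T, B7=S
test 10 (r=11, z=2) fires B2->E, B1->F, B4->F, B5->T, B7->S, B6->T; hits B1=F, B2=E, B4=F, B5=T, B6=T, B7=S
union over the pool: B1=F, B2=S, B2=E, B4=T, B4=F, B5=T, B6=T, B6=F, B7=S, B7=E
uncovered (4 of 14): B1=T, B3=T, B3=F, B5=F
Answer: 4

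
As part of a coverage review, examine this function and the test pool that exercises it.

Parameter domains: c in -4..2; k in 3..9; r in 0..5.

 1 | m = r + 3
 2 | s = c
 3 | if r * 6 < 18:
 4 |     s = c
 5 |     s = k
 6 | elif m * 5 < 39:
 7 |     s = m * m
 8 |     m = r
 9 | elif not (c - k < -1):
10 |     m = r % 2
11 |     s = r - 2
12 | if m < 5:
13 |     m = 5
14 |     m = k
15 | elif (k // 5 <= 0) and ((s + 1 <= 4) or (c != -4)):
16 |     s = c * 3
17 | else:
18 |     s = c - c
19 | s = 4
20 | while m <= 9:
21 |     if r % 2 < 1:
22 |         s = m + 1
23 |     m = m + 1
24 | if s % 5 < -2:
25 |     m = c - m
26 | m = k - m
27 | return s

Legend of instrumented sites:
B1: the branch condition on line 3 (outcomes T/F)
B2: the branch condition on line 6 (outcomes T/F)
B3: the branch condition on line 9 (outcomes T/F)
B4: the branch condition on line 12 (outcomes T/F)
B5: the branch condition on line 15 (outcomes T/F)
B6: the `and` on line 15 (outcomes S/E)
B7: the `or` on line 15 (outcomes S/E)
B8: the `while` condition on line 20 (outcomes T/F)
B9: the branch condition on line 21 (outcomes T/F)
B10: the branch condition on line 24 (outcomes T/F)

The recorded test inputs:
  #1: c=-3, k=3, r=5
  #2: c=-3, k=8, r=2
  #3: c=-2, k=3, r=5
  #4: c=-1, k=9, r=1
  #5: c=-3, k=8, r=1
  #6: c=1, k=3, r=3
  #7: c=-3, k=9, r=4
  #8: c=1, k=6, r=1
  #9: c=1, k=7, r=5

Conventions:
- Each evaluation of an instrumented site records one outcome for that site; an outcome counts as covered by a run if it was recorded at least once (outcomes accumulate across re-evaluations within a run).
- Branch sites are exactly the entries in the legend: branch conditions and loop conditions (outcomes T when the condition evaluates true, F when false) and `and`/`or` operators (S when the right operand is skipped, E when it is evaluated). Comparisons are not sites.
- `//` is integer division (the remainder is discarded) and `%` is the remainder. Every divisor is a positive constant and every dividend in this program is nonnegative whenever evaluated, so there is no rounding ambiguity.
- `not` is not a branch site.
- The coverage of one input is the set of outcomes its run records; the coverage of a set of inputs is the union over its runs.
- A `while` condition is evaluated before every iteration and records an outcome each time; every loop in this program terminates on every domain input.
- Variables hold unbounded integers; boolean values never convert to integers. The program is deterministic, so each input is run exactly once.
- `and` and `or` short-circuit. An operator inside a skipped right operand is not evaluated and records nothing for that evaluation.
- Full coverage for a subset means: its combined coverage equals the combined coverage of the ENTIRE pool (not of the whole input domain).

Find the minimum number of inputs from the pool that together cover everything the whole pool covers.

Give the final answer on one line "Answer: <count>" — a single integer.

input #1, c=-3, k=3, r=5: outcomes B1=F, B2=F, B3=F, B4=F, B5=T, B6=E, B7=S, B8=T, B8=F, B9=F, B10=F
input #2, c=-3, k=8, r=2: outcomes B1=T, B4=F, B5=F, B6=S, B8=T, B8=F, B9=T, B10=F
input #3, c=-2, k=3, r=5: outcomes B1=F, B2=F, B3=F, B4=F, B5=T, B6=E, B7=S, B8=T, B8=F, B9=F, B10=F
input #4, c=-1, k=9, r=1: outcomes B1=T, B4=T, B8=T, B8=F, B9=F, B10=F
input #5, c=-3, k=8, r=1: outcomes B1=T, B4=T, B8=T, B8=F, B9=F, B10=F
input #6, c=1, k=3, r=3: outcomes B1=F, B2=T, B4=T, B8=T, B8=F, B9=F, B10=F
input #7, c=-3, k=9, r=4: outcomes B1=F, B2=T, B4=T, B8=T, B8=F, B9=T, B10=F
input #8, c=1, k=6, r=1: outcomes B1=T, B4=T, B8=T, B8=F, B9=F, B10=F
input #9, c=1, k=7, r=5: outcomes B1=F, B2=F, B3=F, B4=F, B5=F, B6=S, B8=T, B8=F, B9=F, B10=F
together the pool reaches 17 outcomes: B1=T, B1=F, B2=T, B2=F, B3=F, B4=T, B4=F, B5=T, B5=F, B6=S, B6=E, B7=S, B8=T, B8=F, B9=T, B9=F, B10=F
no size-1 subset reaches all 17 outcomes (best union: 11/17)
no size-2 subset reaches all 17 outcomes (best union: 15/17)
the canonical winner is {1, 2, 6}: size 3, full 17-outcome coverage, earliest index list among size-3 covers

Answer: 3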